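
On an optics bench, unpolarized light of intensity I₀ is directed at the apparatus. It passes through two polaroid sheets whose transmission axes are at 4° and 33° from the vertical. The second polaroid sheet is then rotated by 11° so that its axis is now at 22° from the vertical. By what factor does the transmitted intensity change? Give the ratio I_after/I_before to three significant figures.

Before rotation:
Unpolarized light through the first polarizer → I₁ = ½ I₀, now polarized at 4°.
I₂ = I₁ cos²(33° − 4°) = 0.5 I₀ · cos²(29°) = 0.3825 I₀.
After rotation:
Unpolarized light through the first polarizer → I₁ = ½ I₀, now polarized at 4°.
I₂ = I₁ cos²(22° − 4°) = 0.5 I₀ · cos²(18°) = 0.4523 I₀.
Ratio = 0.4523 / 0.3825 = 1.182.

I_new/I_old ≈ 1.18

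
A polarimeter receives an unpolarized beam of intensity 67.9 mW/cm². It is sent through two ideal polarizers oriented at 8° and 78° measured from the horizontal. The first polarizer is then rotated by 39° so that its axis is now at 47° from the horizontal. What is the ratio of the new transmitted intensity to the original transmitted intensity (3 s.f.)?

Before rotation:
Unpolarized light through the first polarizer → I₁ = ½ I₀, now polarized at 8°.
I₂ = I₁ cos²(78° − 8°) = 0.5 I₀ · cos²(70°) = 0.05849 I₀.
After rotation:
Unpolarized light through the first polarizer → I₁ = ½ I₀, now polarized at 47°.
I₂ = I₁ cos²(78° − 47°) = 0.5 I₀ · cos²(31°) = 0.3674 I₀.
Ratio = 0.3674 / 0.05849 = 6.281.

I_new/I_old ≈ 6.28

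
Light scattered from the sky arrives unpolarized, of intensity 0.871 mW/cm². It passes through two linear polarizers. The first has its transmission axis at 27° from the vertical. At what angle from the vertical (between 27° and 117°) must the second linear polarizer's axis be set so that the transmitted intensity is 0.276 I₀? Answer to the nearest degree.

Unpolarized light through the first polarizer → I₁ = ½ I₀, now polarized at 27°.
Need I₂/I₀ = 0.276, so cos²(θ − 27°) = 0.276 / 0.5 = 0.552.
θ − 27° = arccos(√0.552) = 42.0°, giving θ ≈ 27 + 42.0 = 69.0°.

θ ≈ 69°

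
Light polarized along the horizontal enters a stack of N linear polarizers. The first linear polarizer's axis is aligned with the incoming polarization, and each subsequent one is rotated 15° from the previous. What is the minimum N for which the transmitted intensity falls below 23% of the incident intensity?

N = 23

First polarizer is aligned with the polarization: full transmission.
Each further stage multiplies by cos²(15°) = 0.933.
After N polarizers: T = 0.933^(N−1). Require T < 0.23 ⇒ N−1 > ln(0.23)/ln(0.933) = 21.20, so N−1 ≥ 22 and N = 23.
Check: N=23 gives T = 0.2175 < 0.23; N=22 gives T = 0.2332.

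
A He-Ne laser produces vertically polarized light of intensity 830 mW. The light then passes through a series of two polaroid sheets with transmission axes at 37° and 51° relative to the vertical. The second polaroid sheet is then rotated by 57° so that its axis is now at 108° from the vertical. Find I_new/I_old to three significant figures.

I_new/I_old ≈ 0.113

Before rotation:
By Malus's law, I₁ = I₀ cos²(37° − 0°) = I₀ cos²(37°) = 0.6378 I₀.
I₂ = I₁ cos²(51° − 37°) = 0.6378 I₀ · cos²(14°) = 0.6005 I₀.
After rotation:
I₁ = I₀ cos²(37° − 0°) = I₀ cos²(37°) = 0.6378 I₀.
I₂ = I₁ cos²(108° − 37°) = 0.6378 I₀ · cos²(71°) = 0.06761 I₀.
Ratio = 0.06761 / 0.6005 = 0.1126.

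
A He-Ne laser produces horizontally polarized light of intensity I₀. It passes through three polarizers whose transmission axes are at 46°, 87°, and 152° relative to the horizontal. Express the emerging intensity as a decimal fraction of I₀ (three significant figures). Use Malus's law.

≈ 0.0491 I₀

By Malus's law, I₁ = I₀ cos²(46° − 0°) = I₀ cos²(46°) = 0.4826 I₀.
I₂ = I₁ cos²(87° − 46°) = 0.4826 I₀ · cos²(41°) = 0.2749 I₀.
I₃ = I₂ cos²(152° − 87°) = 0.2749 I₀ · cos²(65°) = 0.04909 I₀.
Transmitted fraction = 0.04909.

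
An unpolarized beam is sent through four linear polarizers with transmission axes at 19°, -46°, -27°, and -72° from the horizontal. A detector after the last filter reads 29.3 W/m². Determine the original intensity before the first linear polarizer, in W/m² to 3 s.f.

I₀ ≈ 734 W/m²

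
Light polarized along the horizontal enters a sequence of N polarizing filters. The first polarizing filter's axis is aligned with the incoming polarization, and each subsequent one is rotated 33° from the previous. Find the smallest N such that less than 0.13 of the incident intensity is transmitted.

First polarizer is aligned with the polarization: full transmission.
Each further stage multiplies by cos²(33°) = 0.7034.
After N polarizers: T = 0.7034^(N−1). Require T < 0.13 ⇒ N−1 > ln(0.13)/ln(0.7034) = 5.80, so N−1 ≥ 6 and N = 7.
Check: N=7 gives T = 0.1211 < 0.13; N=6 gives T = 0.1722.

N = 7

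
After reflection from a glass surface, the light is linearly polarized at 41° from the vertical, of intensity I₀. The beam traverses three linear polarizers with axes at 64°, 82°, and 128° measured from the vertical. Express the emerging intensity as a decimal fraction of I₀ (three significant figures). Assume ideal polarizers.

I₁ = I₀ cos²(64° − 41°) = I₀ cos²(23°) = 0.8473 I₀.
I₂ = I₁ cos²(82° − 64°) = 0.8473 I₀ · cos²(18°) = 0.7664 I₀.
I₃ = I₂ cos²(128° − 82°) = 0.7664 I₀ · cos²(46°) = 0.3698 I₀.
Transmitted fraction = 0.3698.

≈ 0.370 I₀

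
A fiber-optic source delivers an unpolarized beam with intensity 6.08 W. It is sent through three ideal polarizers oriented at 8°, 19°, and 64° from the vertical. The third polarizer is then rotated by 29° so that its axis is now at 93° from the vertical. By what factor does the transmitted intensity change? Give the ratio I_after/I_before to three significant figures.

Before rotation:
Unpolarized light through the first polarizer → I₁ = ½ I₀, now polarized at 8°.
I₂ = I₁ cos²(19° − 8°) = 0.5 I₀ · cos²(11°) = 0.4818 I₀.
I₃ = I₂ cos²(64° − 19°) = 0.4818 I₀ · cos²(45°) = 0.2409 I₀.
After rotation:
Unpolarized light through the first polarizer → I₁ = ½ I₀, now polarized at 8°.
I₂ = I₁ cos²(19° − 8°) = 0.5 I₀ · cos²(11°) = 0.4818 I₀.
I₃ = I₂ cos²(93° − 19°) = 0.4818 I₀ · cos²(74°) = 0.0366 I₀.
Ratio = 0.0366 / 0.2409 = 0.152.

I_new/I_old ≈ 0.152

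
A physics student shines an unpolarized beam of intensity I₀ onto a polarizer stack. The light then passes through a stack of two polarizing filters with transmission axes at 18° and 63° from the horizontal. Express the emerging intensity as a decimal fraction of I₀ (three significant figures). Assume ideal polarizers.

≈ 0.250 I₀

Unpolarized light through the first polarizer → I₁ = ½ I₀, now polarized at 18°.
I₂ = I₁ cos²(63° − 18°) = 0.5 I₀ · cos²(45°) = 0.25 I₀.
Transmitted fraction = 0.25.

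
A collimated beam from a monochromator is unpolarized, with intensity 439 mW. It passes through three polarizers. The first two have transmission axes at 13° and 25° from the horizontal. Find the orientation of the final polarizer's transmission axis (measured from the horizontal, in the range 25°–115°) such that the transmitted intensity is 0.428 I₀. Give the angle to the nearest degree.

θ ≈ 44°

Unpolarized light through the first polarizer → I₁ = ½ I₀, now polarized at 13°.
I₂ = I₁ cos²(25° − 13°) = 0.5 I₀ · cos²(12°) = 0.4784 I₀.
Need I₃/I₀ = 0.428, so cos²(θ − 25°) = 0.428 / 0.4784 = 0.8947.
θ − 25° = arccos(√0.8947) = 18.9°, giving θ ≈ 25 + 18.9 = 43.9°.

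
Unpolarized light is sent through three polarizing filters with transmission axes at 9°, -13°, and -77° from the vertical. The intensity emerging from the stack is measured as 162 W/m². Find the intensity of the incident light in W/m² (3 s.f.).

I₀ ≈ 1960 W/m²

Unpolarized light through the first polarizer → I₁ = ½ I₀, now polarized at 9°.
I₂ = I₁ cos²(-13° − 9°) = 0.5 I₀ · cos²(22°) = 0.4298 I₀.
I₃ = I₂ cos²(-77° + 13°) = 0.4298 I₀ · cos²(64°) = 0.0826 I₀.
So 162 W/m² = 0.0826 I₀, giving I₀ = 162/0.0826 = 1961 W/m².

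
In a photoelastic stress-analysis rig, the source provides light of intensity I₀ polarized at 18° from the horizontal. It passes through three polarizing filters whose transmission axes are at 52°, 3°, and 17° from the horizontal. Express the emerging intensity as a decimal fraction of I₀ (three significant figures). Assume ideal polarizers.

≈ 0.279 I₀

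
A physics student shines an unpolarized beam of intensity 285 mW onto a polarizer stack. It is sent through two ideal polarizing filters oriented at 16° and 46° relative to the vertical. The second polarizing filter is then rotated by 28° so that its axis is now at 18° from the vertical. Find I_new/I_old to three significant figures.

I_new/I_old ≈ 1.33

Before rotation:
Unpolarized light through the first polarizer → I₁ = ½ I₀, now polarized at 16°.
I₂ = I₁ cos²(46° − 16°) = 0.5 I₀ · cos²(30°) = 0.375 I₀.
After rotation:
Unpolarized light through the first polarizer → I₁ = ½ I₀, now polarized at 16°.
I₂ = I₁ cos²(18° − 16°) = 0.5 I₀ · cos²(2°) = 0.4994 I₀.
Ratio = 0.4994 / 0.375 = 1.332.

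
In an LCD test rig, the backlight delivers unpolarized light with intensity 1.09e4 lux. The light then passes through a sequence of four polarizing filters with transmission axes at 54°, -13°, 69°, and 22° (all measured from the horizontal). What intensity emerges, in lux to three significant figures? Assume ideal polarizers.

Unpolarized light through the first polarizer → I₁ = 1.09e4 lux/2 = 5450 lux, polarized at 54°.
I₂ = I₁ · cos²(67°) = 5450 · 0.1527 = 832.1 lux.
I₃ = I₂ · cos²(82°) = 832.1 · 0.01937 = 16.12 lux.
I₄ = I₃ · cos²(47°) = 16.12 · 0.4651 = 7.496 lux.

I ≈ 7.50 lux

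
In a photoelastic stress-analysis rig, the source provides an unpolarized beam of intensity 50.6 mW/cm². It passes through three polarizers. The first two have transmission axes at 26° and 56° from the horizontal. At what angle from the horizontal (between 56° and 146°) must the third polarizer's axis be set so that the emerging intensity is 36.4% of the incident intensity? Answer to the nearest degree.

θ ≈ 66°

Unpolarized light through the first polarizer → I₁ = ½ I₀, now polarized at 26°.
I₂ = I₁ cos²(56° − 26°) = 0.5 I₀ · cos²(30°) = 0.375 I₀.
Need I₃/I₀ = 0.364, so cos²(θ − 56°) = 0.364 / 0.375 = 0.9707.
θ − 56° = arccos(√0.9707) = 9.9°, giving θ ≈ 56 + 9.9 = 65.9°.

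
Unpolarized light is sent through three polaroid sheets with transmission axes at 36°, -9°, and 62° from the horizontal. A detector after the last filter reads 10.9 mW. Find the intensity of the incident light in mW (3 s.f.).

I₀ ≈ 411 mW

Unpolarized light through the first polarizer → I₁ = ½ I₀, now polarized at 36°.
I₂ = I₁ cos²(-9° − 36°) = 0.5 I₀ · cos²(45°) = 0.25 I₀.
I₃ = I₂ cos²(62° + 9°) = 0.25 I₀ · cos²(71°) = 0.0265 I₀.
So 10.9 mW = 0.0265 I₀, giving I₀ = 10.9/0.0265 = 411.3 mW.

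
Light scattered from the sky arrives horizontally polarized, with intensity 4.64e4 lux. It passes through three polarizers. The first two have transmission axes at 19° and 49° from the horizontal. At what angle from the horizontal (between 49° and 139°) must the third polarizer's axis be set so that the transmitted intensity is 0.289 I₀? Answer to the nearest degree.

θ ≈ 98°

I₁ = I₀ cos²(19° − 0°) = I₀ cos²(19°) = 0.894 I₀.
I₂ = I₁ cos²(49° − 19°) = 0.894 I₀ · cos²(30°) = 0.6705 I₀.
Need I₃/I₀ = 0.289, so cos²(θ − 49°) = 0.289 / 0.6705 = 0.431.
θ − 49° = arccos(√0.431) = 49.0°, giving θ ≈ 49 + 49.0 = 98.0°.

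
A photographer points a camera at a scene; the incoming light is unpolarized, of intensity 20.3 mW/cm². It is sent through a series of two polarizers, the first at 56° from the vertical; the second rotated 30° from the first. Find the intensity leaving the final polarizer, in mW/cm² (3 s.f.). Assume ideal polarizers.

I ≈ 7.61 mW/cm²

Unpolarized light through the first polarizer → I₁ = 20.3 mW/cm²/2 = 10.15 mW/cm², polarized at 56°.
I₂ = I₁ · cos²(30°) = 10.15 · 0.75 = 7.613 mW/cm².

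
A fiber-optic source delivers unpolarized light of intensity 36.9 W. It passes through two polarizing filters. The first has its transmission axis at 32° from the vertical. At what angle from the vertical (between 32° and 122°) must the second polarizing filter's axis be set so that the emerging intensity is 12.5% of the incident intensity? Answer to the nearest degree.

θ ≈ 92°

Unpolarized light through the first polarizer → I₁ = ½ I₀, now polarized at 32°.
Need I₂/I₀ = 0.125, so cos²(θ − 32°) = 0.125 / 0.5 = 0.25.
θ − 32° = arccos(√0.25) = 60.0°, giving θ ≈ 32 + 60.0 = 92.0°.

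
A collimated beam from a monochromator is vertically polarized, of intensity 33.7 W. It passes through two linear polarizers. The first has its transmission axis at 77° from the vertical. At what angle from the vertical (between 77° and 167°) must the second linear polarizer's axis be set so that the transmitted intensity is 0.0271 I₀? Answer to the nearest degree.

By Malus's law, I₁ = I₀ cos²(77° − 0°) = I₀ cos²(77°) = 0.0506 I₀.
Need I₂/I₀ = 0.0271, so cos²(θ − 77°) = 0.0271 / 0.0506 = 0.5355.
θ − 77° = arccos(√0.5355) = 43.0°, giving θ ≈ 77 + 43.0 = 120.0°.

θ ≈ 120°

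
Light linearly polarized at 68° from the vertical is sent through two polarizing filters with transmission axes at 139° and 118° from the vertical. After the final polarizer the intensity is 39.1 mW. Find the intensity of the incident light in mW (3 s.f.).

I₁ = I₀ cos²(139° − 68°) = I₀ cos²(71°) = 0.106 I₀.
I₂ = I₁ cos²(118° − 139°) = 0.106 I₀ · cos²(21°) = 0.09238 I₀.
So 39.1 mW = 0.09238 I₀, giving I₀ = 39.1/0.09238 = 423.2 mW.

I₀ ≈ 423 mW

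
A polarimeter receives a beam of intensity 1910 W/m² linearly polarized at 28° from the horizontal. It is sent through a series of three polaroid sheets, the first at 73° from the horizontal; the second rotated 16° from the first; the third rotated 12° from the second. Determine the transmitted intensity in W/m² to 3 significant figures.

I₁ = 1910 W/m² · cos²(45°) = 955 W/m².
I₂ = I₁ · cos²(16°) = 955 · 0.924 = 882.4 W/m².
I₃ = I₂ · cos²(12°) = 882.4 · 0.9568 = 844.3 W/m².

I ≈ 844 W/m²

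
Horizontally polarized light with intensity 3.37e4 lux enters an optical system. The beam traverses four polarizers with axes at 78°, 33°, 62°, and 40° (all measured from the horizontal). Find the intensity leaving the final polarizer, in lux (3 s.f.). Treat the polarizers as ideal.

I ≈ 479 lux

By Malus's law, I₁ = 3.37e4 lux · cos²(78°) = 1457 lux.
I₂ = I₁ · cos²(45°) = 1457 · 0.5 = 728.4 lux.
I₃ = I₂ · cos²(29°) = 728.4 · 0.765 = 557.2 lux.
I₄ = I₃ · cos²(22°) = 557.2 · 0.8597 = 479 lux.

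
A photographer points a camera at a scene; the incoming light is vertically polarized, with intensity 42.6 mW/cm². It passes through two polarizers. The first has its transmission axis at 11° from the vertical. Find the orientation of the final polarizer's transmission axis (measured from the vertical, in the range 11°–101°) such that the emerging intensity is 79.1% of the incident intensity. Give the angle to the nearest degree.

θ ≈ 36°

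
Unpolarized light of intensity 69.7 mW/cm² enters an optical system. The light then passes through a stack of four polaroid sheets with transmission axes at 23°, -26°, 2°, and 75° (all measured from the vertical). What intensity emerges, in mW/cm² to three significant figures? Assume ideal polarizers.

Unpolarized light through the first polarizer → I₁ = 69.7 mW/cm²/2 = 34.85 mW/cm², polarized at 23°.
I₂ = I₁ · cos²(49°) = 34.85 · 0.4304 = 15 mW/cm².
I₃ = I₂ · cos²(28°) = 15 · 0.7796 = 11.69 mW/cm².
I₄ = I₃ · cos²(73°) = 11.69 · 0.08548 = 0.9996 mW/cm².

I ≈ 1.00 mW/cm²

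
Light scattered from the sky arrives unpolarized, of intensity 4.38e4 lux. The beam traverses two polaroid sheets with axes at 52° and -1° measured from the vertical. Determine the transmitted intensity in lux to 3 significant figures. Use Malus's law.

I ≈ 7930 lux

Unpolarized light through the first polarizer → I₁ = 4.38e4 lux/2 = 2.19e+04 lux, polarized at 52°.
I₂ = I₁ · cos²(53°) = 2.19e+04 · 0.3622 = 7932 lux.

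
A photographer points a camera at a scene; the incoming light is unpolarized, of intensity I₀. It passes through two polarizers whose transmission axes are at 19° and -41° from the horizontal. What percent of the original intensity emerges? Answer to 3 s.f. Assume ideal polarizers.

Unpolarized light through the first polarizer → I₁ = ½ I₀, now polarized at 19°.
I₂ = I₁ cos²(-41° − 19°) = 0.5 I₀ · cos²(60°) = 0.125 I₀.
That is 12.5% of the incident intensity.

≈ 12.5%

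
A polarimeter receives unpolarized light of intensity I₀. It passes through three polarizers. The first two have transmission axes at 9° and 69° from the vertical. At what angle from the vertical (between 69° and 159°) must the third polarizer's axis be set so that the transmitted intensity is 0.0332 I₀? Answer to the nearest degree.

Unpolarized light through the first polarizer → I₁ = ½ I₀, now polarized at 9°.
I₂ = I₁ cos²(69° − 9°) = 0.5 I₀ · cos²(60°) = 0.125 I₀.
Need I₃/I₀ = 0.0332, so cos²(θ − 69°) = 0.0332 / 0.125 = 0.2656.
θ − 69° = arccos(√0.2656) = 59.0°, giving θ ≈ 69 + 59.0 = 128.0°.

θ ≈ 128°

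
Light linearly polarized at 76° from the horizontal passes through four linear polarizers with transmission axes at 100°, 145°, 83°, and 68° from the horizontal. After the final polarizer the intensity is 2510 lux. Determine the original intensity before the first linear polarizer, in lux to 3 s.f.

I₁ = I₀ cos²(100° − 76°) = I₀ cos²(24°) = 0.8346 I₀.
I₂ = I₁ cos²(145° − 100°) = 0.8346 I₀ · cos²(45°) = 0.4173 I₀.
I₃ = I₂ cos²(83° − 145°) = 0.4173 I₀ · cos²(62°) = 0.09197 I₀.
I₄ = I₃ cos²(68° − 83°) = 0.09197 I₀ · cos²(15°) = 0.08581 I₀.
So 2510 lux = 0.08581 I₀, giving I₀ = 2510/0.08581 = 2.925e+04 lux.

I₀ ≈ 2.93e4 lux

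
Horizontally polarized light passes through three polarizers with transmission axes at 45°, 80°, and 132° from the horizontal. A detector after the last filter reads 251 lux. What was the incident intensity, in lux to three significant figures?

I₁ = I₀ cos²(45° − 0°) = I₀ cos²(45°) = 0.5 I₀.
I₂ = I₁ cos²(80° − 45°) = 0.5 I₀ · cos²(35°) = 0.3355 I₀.
I₃ = I₂ cos²(132° − 80°) = 0.3355 I₀ · cos²(52°) = 0.1272 I₀.
So 251 lux = 0.1272 I₀, giving I₀ = 251/0.1272 = 1974 lux.

I₀ ≈ 1970 lux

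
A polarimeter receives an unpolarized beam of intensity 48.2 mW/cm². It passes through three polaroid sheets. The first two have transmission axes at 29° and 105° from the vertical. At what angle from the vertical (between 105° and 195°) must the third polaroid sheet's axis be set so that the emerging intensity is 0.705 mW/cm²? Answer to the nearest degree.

θ ≈ 150°

Unpolarized light through the first polarizer → I₁ = ½ I₀, now polarized at 29°.
I₂ = I₁ cos²(105° − 29°) = 0.5 I₀ · cos²(76°) = 0.02926 I₀.
Target fraction: 0.705 / 48.2 mW/cm² = 0.01463 of I₀.
Need I₃/I₀ = 0.01463, so cos²(θ − 105°) = 0.01463 / 0.02926 = 0.4998.
θ − 105° = arccos(√0.4998) = 45.0°, giving θ ≈ 105 + 45.0 = 150.0°.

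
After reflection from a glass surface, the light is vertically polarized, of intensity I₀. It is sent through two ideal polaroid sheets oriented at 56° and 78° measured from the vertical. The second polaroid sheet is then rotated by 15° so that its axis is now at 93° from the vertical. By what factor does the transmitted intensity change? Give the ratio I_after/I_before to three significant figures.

Before rotation:
By Malus's law, I₁ = I₀ cos²(56° − 0°) = I₀ cos²(56°) = 0.3127 I₀.
I₂ = I₁ cos²(78° − 56°) = 0.3127 I₀ · cos²(22°) = 0.2688 I₀.
After rotation:
I₁ = I₀ cos²(56° − 0°) = I₀ cos²(56°) = 0.3127 I₀.
I₂ = I₁ cos²(93° − 56°) = 0.3127 I₀ · cos²(37°) = 0.1994 I₀.
Ratio = 0.1994 / 0.2688 = 0.7419.

I_new/I_old ≈ 0.742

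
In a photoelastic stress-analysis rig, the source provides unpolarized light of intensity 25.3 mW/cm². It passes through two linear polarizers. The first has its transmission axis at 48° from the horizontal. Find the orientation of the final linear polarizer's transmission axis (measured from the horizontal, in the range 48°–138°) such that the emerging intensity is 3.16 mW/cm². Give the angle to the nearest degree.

Unpolarized light through the first polarizer → I₁ = ½ I₀, now polarized at 48°.
Target fraction: 3.16 / 25.3 mW/cm² = 0.1249 of I₀.
Need I₂/I₀ = 0.1249, so cos²(θ − 48°) = 0.1249 / 0.5 = 0.2498.
θ − 48° = arccos(√0.2498) = 60.0°, giving θ ≈ 48 + 60.0 = 108.0°.

θ ≈ 108°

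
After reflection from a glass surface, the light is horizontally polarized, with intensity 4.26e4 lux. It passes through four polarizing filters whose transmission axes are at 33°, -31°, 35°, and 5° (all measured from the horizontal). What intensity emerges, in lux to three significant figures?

I₁ = 4.26e4 lux · cos²(33°) = 2.996e+04 lux.
I₂ = I₁ · cos²(64°) = 2.996e+04 · 0.1922 = 5758 lux.
I₃ = I₂ · cos²(66°) = 5758 · 0.1654 = 952.6 lux.
I₄ = I₃ · cos²(30°) = 952.6 · 0.75 = 714.4 lux.

I ≈ 714 lux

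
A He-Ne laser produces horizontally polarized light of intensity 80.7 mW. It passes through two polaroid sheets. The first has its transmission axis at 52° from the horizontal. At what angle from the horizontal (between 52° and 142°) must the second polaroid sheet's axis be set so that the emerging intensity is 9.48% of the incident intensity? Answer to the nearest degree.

θ ≈ 112°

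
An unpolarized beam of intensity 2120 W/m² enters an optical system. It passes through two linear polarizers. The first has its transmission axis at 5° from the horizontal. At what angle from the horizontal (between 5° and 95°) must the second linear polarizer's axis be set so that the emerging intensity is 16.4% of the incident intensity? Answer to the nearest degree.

θ ≈ 60°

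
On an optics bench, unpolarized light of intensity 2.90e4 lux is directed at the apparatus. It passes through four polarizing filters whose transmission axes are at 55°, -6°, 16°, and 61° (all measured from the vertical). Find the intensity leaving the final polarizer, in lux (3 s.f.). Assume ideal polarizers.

Unpolarized light through the first polarizer → I₁ = 2.90e4 lux/2 = 1.45e+04 lux, polarized at 55°.
I₂ = I₁ · cos²(61°) = 1.45e+04 · 0.235 = 3408 lux.
I₃ = I₂ · cos²(22°) = 3408 · 0.8597 = 2930 lux.
I₄ = I₃ · cos²(45°) = 2930 · 0.5 = 1465 lux.

I ≈ 1460 lux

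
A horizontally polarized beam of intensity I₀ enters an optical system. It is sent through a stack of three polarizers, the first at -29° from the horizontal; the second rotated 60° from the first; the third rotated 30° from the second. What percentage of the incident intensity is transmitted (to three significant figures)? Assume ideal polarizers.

I₁ = I₀ cos²(-29° − 0°) = I₀ cos²(29°) = 0.765 I₀.
I₂ = I₁ cos²(60°) = 0.765 · 0.25 I₀ = 0.1912 I₀.
I₃ = I₂ cos²(30°) = 0.1912 · 0.75 I₀ = 0.1434 I₀.
That is 14.34% of the incident intensity.

≈ 14.3%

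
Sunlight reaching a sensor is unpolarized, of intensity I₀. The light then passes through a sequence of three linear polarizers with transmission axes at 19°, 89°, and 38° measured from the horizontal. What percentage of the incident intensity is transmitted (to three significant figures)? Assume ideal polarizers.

≈ 2.32%

Unpolarized light through the first polarizer → I₁ = ½ I₀, now polarized at 19°.
I₂ = I₁ cos²(89° − 19°) = 0.5 I₀ · cos²(70°) = 0.05849 I₀.
I₃ = I₂ cos²(38° − 89°) = 0.05849 I₀ · cos²(51°) = 0.02316 I₀.
That is 2.316% of the incident intensity.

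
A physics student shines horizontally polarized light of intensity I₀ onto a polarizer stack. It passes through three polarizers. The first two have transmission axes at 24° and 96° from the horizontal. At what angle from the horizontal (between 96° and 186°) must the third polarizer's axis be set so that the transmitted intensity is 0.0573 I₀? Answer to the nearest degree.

By Malus's law, I₁ = I₀ cos²(24° − 0°) = I₀ cos²(24°) = 0.8346 I₀.
I₂ = I₁ cos²(96° − 24°) = 0.8346 I₀ · cos²(72°) = 0.07969 I₀.
Need I₃/I₀ = 0.0573, so cos²(θ − 96°) = 0.0573 / 0.07969 = 0.719.
θ − 96° = arccos(√0.719) = 32.0°, giving θ ≈ 96 + 32.0 = 128.0°.

θ ≈ 128°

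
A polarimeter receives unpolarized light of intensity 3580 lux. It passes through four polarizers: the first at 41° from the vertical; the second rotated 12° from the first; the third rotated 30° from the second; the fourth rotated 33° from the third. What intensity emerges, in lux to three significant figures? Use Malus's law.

I ≈ 903 lux

Unpolarized light through the first polarizer → I₁ = 3580 lux/2 = 1790 lux, polarized at 41°.
I₂ = I₁ · cos²(12°) = 1790 · 0.9568 = 1713 lux.
I₃ = I₂ · cos²(30°) = 1713 · 0.75 = 1284 lux.
I₄ = I₃ · cos²(33°) = 1284 · 0.7034 = 903.5 lux.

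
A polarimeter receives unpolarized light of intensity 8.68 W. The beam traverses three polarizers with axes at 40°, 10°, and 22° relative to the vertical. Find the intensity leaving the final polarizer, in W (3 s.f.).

I ≈ 3.11 W

Unpolarized light through the first polarizer → I₁ = 8.68 W/2 = 4.34 W, polarized at 40°.
I₂ = I₁ · cos²(30°) = 4.34 · 0.75 = 3.255 W.
I₃ = I₂ · cos²(12°) = 3.255 · 0.9568 = 3.114 W.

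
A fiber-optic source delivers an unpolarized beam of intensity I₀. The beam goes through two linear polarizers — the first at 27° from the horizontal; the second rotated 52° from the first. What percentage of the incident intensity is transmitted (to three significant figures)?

Unpolarized light through the first polarizer → I₁ = ½ I₀, now polarized at 27°.
I₂ = I₁ cos²(52°) = 0.5 · 0.379 I₀ = 0.1895 I₀.
That is 18.95% of the incident intensity.

≈ 19.0%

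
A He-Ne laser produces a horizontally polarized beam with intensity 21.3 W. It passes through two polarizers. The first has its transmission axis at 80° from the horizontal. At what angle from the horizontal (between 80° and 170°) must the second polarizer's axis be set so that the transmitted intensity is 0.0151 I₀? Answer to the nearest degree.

θ ≈ 125°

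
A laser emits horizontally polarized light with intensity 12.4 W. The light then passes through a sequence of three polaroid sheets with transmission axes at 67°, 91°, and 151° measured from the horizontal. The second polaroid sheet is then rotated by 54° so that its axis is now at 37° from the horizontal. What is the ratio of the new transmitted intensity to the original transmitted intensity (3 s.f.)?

I_new/I_old ≈ 0.595

Before rotation:
By Malus's law, I₁ = I₀ cos²(67° − 0°) = I₀ cos²(67°) = 0.1527 I₀.
I₂ = I₁ cos²(91° − 67°) = 0.1527 I₀ · cos²(24°) = 0.1274 I₀.
I₃ = I₂ cos²(151° − 91°) = 0.1274 I₀ · cos²(60°) = 0.03185 I₀.
After rotation:
I₁ = I₀ cos²(67° − 0°) = I₀ cos²(67°) = 0.1527 I₀.
I₂ = I₁ cos²(37° − 67°) = 0.1527 I₀ · cos²(30°) = 0.1145 I₀.
Angle between axes 2 and 3: 66°. I₃ = 0.1145 I₀ · cos²(66°) = 0.01894 I₀.
Ratio = 0.01894 / 0.03185 = 0.5947.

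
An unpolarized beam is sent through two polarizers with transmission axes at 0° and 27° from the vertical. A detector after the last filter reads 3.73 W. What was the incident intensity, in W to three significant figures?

Unpolarized light through the first polarizer → I₁ = ½ I₀, now polarized at 0°.
I₂ = I₁ cos²(27° − 0°) = 0.5 I₀ · cos²(27°) = 0.3969 I₀.
So 3.73 W = 0.3969 I₀, giving I₀ = 3.73/0.3969 = 9.397 W.

I₀ ≈ 9.40 W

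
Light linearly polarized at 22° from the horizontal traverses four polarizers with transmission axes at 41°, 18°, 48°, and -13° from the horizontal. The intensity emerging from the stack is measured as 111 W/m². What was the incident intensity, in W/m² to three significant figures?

By Malus's law, I₁ = I₀ cos²(41° − 22°) = I₀ cos²(19°) = 0.894 I₀.
I₂ = I₁ cos²(18° − 41°) = 0.894 I₀ · cos²(23°) = 0.7575 I₀.
I₃ = I₂ cos²(48° − 18°) = 0.7575 I₀ · cos²(30°) = 0.5681 I₀.
I₄ = I₃ cos²(-13° − 48°) = 0.5681 I₀ · cos²(61°) = 0.1335 I₀.
So 111 W/m² = 0.1335 I₀, giving I₀ = 111/0.1335 = 831.2 W/m².

I₀ ≈ 831 W/m²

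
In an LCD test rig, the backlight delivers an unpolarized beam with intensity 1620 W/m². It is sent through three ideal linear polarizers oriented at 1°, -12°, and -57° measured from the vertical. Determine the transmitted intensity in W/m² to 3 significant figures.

I ≈ 385 W/m²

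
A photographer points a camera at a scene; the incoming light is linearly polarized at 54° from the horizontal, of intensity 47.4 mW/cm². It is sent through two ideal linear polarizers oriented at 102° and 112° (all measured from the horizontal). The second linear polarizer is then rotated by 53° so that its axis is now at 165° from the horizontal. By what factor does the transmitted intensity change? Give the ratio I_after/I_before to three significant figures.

I_new/I_old ≈ 0.213

Before rotation:
By Malus's law, I₁ = I₀ cos²(102° − 54°) = I₀ cos²(48°) = 0.4477 I₀.
I₂ = I₁ cos²(112° − 102°) = 0.4477 I₀ · cos²(10°) = 0.4342 I₀.
After rotation:
I₁ = I₀ cos²(102° − 54°) = I₀ cos²(48°) = 0.4477 I₀.
I₂ = I₁ cos²(165° − 102°) = 0.4477 I₀ · cos²(63°) = 0.09228 I₀.
Ratio = 0.09228 / 0.4342 = 0.2125.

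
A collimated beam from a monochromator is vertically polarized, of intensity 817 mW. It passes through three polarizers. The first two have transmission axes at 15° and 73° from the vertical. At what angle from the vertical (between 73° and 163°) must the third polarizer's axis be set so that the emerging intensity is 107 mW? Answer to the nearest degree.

θ ≈ 118°

I₁ = I₀ cos²(15° − 0°) = I₀ cos²(15°) = 0.933 I₀.
I₂ = I₁ cos²(73° − 15°) = 0.933 I₀ · cos²(58°) = 0.262 I₀.
Target fraction: 107 / 817 mW = 0.131 of I₀.
Need I₃/I₀ = 0.131, so cos²(θ − 73°) = 0.131 / 0.262 = 0.4999.
θ − 73° = arccos(√0.4999) = 45.0°, giving θ ≈ 73 + 45.0 = 118.0°.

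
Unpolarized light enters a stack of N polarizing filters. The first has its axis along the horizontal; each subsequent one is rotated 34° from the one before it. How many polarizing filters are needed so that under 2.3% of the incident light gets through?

First polarizer halves the unpolarized light: factor 1/2.
Each further stage multiplies by cos²(34°) = 0.6873.
After N polarizers: T = 0.5·0.6873^(N−1). Require T < 0.023 ⇒ N−1 > ln(0.023/0.5)/ln(0.6873) = 8.21, so N−1 ≥ 9 and N = 10.
Check: N=10 gives T = 0.01711 < 0.023; N=9 gives T = 0.0249.

N = 10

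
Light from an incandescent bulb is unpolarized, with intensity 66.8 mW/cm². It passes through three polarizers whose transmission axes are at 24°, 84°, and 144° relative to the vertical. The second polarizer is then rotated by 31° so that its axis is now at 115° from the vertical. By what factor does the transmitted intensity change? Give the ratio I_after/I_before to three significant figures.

I_new/I_old ≈ 0.00373

Before rotation:
Unpolarized light through the first polarizer → I₁ = ½ I₀, now polarized at 24°.
I₂ = I₁ cos²(84° − 24°) = 0.5 I₀ · cos²(60°) = 0.125 I₀.
I₃ = I₂ cos²(144° − 84°) = 0.125 I₀ · cos²(60°) = 0.03125 I₀.
After rotation:
Unpolarized light through the first polarizer → I₁ = ½ I₀, now polarized at 24°.
Angle between axes 1 and 2: 89°. I₂ = 0.5 I₀ · cos²(89°) = 0.0001523 I₀.
I₃ = I₂ cos²(144° − 115°) = 0.0001523 I₀ · cos²(29°) = 0.0001165 I₀.
Ratio = 0.0001165 / 0.03125 = 0.003728.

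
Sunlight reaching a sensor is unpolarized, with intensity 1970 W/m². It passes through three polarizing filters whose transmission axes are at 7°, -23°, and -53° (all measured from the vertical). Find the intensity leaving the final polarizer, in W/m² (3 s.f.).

Unpolarized light through the first polarizer → I₁ = 1970 W/m²/2 = 985 W/m², polarized at 7°.
I₂ = I₁ · cos²(30°) = 985 · 0.75 = 738.8 W/m².
I₃ = I₂ · cos²(30°) = 738.8 · 0.75 = 554.1 W/m².

I ≈ 554 W/m²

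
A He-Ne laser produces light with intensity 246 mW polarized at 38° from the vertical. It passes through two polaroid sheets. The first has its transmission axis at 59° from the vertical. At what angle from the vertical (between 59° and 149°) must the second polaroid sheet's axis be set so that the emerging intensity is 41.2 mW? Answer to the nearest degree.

θ ≈ 123°

I₁ = I₀ cos²(59° − 38°) = I₀ cos²(21°) = 0.8716 I₀.
Target fraction: 41.2 / 246 mW = 0.1675 of I₀.
Need I₂/I₀ = 0.1675, so cos²(θ − 59°) = 0.1675 / 0.8716 = 0.1922.
θ − 59° = arccos(√0.1922) = 64.0°, giving θ ≈ 59 + 64.0 = 123.0°.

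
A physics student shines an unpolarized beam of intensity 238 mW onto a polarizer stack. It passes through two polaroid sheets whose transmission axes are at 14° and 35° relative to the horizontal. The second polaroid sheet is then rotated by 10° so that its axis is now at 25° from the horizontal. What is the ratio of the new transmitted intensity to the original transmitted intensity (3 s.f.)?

I_new/I_old ≈ 1.11

Before rotation:
Unpolarized light through the first polarizer → I₁ = ½ I₀, now polarized at 14°.
I₂ = I₁ cos²(35° − 14°) = 0.5 I₀ · cos²(21°) = 0.4358 I₀.
After rotation:
Unpolarized light through the first polarizer → I₁ = ½ I₀, now polarized at 14°.
I₂ = I₁ cos²(25° − 14°) = 0.5 I₀ · cos²(11°) = 0.4818 I₀.
Ratio = 0.4818 / 0.4358 = 1.106.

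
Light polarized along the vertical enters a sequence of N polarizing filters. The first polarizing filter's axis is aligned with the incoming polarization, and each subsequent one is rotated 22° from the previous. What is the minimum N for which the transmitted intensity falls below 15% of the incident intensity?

First polarizer is aligned with the polarization: full transmission.
Each further stage multiplies by cos²(22°) = 0.8597.
After N polarizers: T = 0.8597^(N−1). Require T < 0.15 ⇒ N−1 > ln(0.15)/ln(0.8597) = 12.55, so N−1 ≥ 13 and N = 14.
Check: N=14 gives T = 0.1401 < 0.15; N=13 gives T = 0.1629.

N = 14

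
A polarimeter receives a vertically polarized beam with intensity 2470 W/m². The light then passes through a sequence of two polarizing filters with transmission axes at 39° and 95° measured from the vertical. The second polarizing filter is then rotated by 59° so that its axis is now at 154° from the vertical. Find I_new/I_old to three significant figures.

I_new/I_old ≈ 0.571

Before rotation:
I₁ = I₀ cos²(39° − 0°) = I₀ cos²(39°) = 0.604 I₀.
I₂ = I₁ cos²(95° − 39°) = 0.604 I₀ · cos²(56°) = 0.1889 I₀.
After rotation:
I₁ = I₀ cos²(39° − 0°) = I₀ cos²(39°) = 0.604 I₀.
Angle between axes 1 and 2: 65°. I₂ = 0.604 I₀ · cos²(65°) = 0.1079 I₀.
Ratio = 0.1079 / 0.1889 = 0.5712.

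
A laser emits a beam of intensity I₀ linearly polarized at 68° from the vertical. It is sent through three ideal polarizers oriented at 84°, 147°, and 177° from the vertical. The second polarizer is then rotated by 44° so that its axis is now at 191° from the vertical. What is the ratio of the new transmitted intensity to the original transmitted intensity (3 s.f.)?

I_new/I_old ≈ 0.521

Before rotation:
I₁ = I₀ cos²(84° − 68°) = I₀ cos²(16°) = 0.924 I₀.
I₂ = I₁ cos²(147° − 84°) = 0.924 I₀ · cos²(63°) = 0.1904 I₀.
I₃ = I₂ cos²(177° − 147°) = 0.1904 I₀ · cos²(30°) = 0.1428 I₀.
After rotation:
I₁ = I₀ cos²(84° − 68°) = I₀ cos²(16°) = 0.924 I₀.
Angle between axes 1 and 2: 73°. I₂ = 0.924 I₀ · cos²(73°) = 0.07899 I₀.
I₃ = I₂ cos²(177° − 191°) = 0.07899 I₀ · cos²(14°) = 0.07436 I₀.
Ratio = 0.07436 / 0.1428 = 0.5206.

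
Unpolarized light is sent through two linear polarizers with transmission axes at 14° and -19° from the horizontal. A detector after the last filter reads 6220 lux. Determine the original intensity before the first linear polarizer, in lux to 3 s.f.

I₀ ≈ 1.77e4 lux

Unpolarized light through the first polarizer → I₁ = ½ I₀, now polarized at 14°.
I₂ = I₁ cos²(-19° − 14°) = 0.5 I₀ · cos²(33°) = 0.3517 I₀.
So 6220 lux = 0.3517 I₀, giving I₀ = 6220/0.3517 = 1.769e+04 lux.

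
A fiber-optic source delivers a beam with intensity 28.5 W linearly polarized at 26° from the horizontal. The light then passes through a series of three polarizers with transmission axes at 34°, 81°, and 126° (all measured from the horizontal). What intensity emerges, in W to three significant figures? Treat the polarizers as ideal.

I₁ = 28.5 W · cos²(8°) = 27.95 W.
I₂ = I₁ · cos²(47°) = 27.95 · 0.4651 = 13 W.
I₃ = I₂ · cos²(45°) = 13 · 0.5 = 6.5 W.

I ≈ 6.50 W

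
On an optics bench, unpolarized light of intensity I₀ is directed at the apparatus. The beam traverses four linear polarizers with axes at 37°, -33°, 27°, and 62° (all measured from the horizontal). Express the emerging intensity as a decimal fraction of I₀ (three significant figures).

Unpolarized light through the first polarizer → I₁ = ½ I₀, now polarized at 37°.
I₂ = I₁ cos²(-33° − 37°) = 0.5 I₀ · cos²(70°) = 0.05849 I₀.
I₃ = I₂ cos²(27° + 33°) = 0.05849 I₀ · cos²(60°) = 0.01462 I₀.
I₄ = I₃ cos²(62° − 27°) = 0.01462 I₀ · cos²(35°) = 0.009812 I₀.
Transmitted fraction = 0.009812.

≈ 0.00981 I₀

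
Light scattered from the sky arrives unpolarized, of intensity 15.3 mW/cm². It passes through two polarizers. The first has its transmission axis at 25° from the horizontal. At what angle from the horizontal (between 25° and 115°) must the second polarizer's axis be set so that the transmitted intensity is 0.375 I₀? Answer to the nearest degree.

Unpolarized light through the first polarizer → I₁ = ½ I₀, now polarized at 25°.
Need I₂/I₀ = 0.375, so cos²(θ − 25°) = 0.375 / 0.5 = 0.75.
θ − 25° = arccos(√0.75) = 30.0°, giving θ ≈ 25 + 30.0 = 55.0°.

θ ≈ 55°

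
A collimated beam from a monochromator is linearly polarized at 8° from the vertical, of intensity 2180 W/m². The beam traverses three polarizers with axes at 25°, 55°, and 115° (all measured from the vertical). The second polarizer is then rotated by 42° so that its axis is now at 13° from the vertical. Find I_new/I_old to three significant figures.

Before rotation:
By Malus's law, I₁ = I₀ cos²(25° − 8°) = I₀ cos²(17°) = 0.9145 I₀.
I₂ = I₁ cos²(55° − 25°) = 0.9145 I₀ · cos²(30°) = 0.6859 I₀.
I₃ = I₂ cos²(115° − 55°) = 0.6859 I₀ · cos²(60°) = 0.1715 I₀.
After rotation:
I₁ = I₀ cos²(25° − 8°) = I₀ cos²(17°) = 0.9145 I₀.
I₂ = I₁ cos²(13° − 25°) = 0.9145 I₀ · cos²(12°) = 0.875 I₀.
Angle between axes 2 and 3: 78°. I₃ = 0.875 I₀ · cos²(78°) = 0.03782 I₀.
Ratio = 0.03782 / 0.1715 = 0.2206.

I_new/I_old ≈ 0.221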